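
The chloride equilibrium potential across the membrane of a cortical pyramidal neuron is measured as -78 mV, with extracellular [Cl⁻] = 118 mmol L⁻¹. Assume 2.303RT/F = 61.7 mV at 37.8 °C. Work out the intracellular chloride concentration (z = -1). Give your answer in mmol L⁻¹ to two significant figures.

Nernst: E = (61.7/-1) · log₁₀([out]/[in]), so log₁₀([out]/[in]) = -78.0 × -1 / 61.7 = 1.2642.
[out]/[in] = 10^(1.2642) = 18.37.
[in] = 118 / 18.37 = 6.422 mmol L⁻¹.

6.4 mmol L⁻¹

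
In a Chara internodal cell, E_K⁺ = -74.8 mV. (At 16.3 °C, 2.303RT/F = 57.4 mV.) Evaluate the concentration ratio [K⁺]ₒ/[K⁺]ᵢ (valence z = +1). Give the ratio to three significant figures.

log₁₀([out]/[in]) = E·z/(57.4) = -74.8 × 1 / 57.4 = -1.3031
[out]/[in] = 10^(-1.3031) = 0.04976

0.0498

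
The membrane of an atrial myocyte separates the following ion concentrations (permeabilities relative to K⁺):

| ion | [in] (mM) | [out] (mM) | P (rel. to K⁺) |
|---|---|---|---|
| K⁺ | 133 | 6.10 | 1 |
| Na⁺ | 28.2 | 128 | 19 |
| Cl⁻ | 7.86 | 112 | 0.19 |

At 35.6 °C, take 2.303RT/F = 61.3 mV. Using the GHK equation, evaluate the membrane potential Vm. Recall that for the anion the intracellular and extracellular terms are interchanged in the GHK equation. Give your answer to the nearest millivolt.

34 mV

Vm = 61.3 · log₁₀[(Σ P·[cation]ₒ + Σ P·[anion]ᵢ) / (Σ P·[cation]ᵢ + Σ P·[anion]ₒ)]
Numerator = 1×6.10 + 19×128 + 0.19×7.86 = 2440
Denominator = 1×133 + 19×28.2 + 0.19×112 = 690.1
Vm = 61.3 · log₁₀(3.5352) = 61.3 × (0.5484) = 33.62 mV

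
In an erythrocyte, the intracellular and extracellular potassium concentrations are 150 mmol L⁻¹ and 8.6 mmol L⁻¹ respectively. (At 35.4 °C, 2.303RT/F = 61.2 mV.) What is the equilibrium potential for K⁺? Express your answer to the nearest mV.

E = (61.2/z) · log₁₀([K⁺]_out/[K⁺]_in) with z = +1.
= (61.2/1) · log₁₀(8.6/150) = 61.20 · log₁₀(0.05733)
= 61.20 · (-1.2416) = -75.99 mV

-76 mV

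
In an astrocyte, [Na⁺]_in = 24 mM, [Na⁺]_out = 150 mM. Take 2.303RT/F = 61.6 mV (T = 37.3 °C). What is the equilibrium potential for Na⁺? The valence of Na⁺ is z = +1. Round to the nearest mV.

E = (61.6/z) · log₁₀([Na⁺]_out/[Na⁺]_in) with z = +1.
= (61.6/1) · log₁₀(150/24) = 61.60 · log₁₀(6.25)
= 61.60 · (0.7959) = 49.03 mV

49 mV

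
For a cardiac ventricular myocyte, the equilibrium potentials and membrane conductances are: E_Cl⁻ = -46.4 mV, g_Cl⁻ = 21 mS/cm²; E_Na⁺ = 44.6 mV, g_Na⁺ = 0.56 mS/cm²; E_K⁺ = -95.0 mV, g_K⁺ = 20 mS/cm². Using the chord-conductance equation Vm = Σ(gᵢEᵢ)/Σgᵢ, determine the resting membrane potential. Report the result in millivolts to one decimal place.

-68.6 mV

Σ gᵢEᵢ = 21·(-46.4) + 0.56·(44.6) + 20·(-95.0) = -2849.42
Σ gᵢ = 21 + 0.56 + 20 = 41.56
Vm = -2849.42 / 41.56 = -68.56 mV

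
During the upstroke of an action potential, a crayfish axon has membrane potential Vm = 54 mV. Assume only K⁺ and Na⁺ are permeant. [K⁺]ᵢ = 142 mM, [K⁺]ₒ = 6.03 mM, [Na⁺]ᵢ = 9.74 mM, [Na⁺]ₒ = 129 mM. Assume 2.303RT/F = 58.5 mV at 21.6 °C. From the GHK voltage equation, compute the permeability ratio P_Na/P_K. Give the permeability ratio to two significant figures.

Let α = P_Na/P_K. GHK: Vm = 58.5·log₁₀[(Kₒ + α·Naₒ)/(Kᵢ + α·Naᵢ)].
10^(Vm/58.5) = 10^(54.0/58.5) = 8.3768
So 8.3768·(Kᵢ + α·Naᵢ) = Kₒ + α·Naₒ → α = (8.3768·142.0 − 6.03) / (129.0 − 8.3768·9.74)
α = (1190 − 6.03) / (129.0 − 81.59) = 1183/47.41 = 24.96

25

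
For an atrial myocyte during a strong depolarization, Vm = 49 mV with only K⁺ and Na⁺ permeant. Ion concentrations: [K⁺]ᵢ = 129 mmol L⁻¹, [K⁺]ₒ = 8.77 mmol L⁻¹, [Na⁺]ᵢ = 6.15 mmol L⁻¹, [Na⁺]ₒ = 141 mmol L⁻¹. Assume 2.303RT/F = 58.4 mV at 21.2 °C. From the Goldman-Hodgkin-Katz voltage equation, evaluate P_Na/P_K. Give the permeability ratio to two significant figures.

8.9

Let α = P_Na/P_K. GHK: Vm = 58.4·log₁₀[(Kₒ + α·Naₒ)/(Kᵢ + α·Naᵢ)].
10^(Vm/58.4) = 10^(49.0/58.4) = 6.9031
So 6.9031·(Kᵢ + α·Naᵢ) = Kₒ + α·Naₒ → α = (6.9031·129.0 − 8.77) / (141.0 − 6.9031·6.15)
α = (890.5 − 8.77) / (141.0 − 42.45) = 881.7/98.55 = 8.947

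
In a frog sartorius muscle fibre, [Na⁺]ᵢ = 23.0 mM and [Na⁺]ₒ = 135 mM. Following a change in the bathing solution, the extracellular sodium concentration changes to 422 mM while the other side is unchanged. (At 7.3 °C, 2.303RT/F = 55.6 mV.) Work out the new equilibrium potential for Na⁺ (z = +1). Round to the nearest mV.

After the shift: [Na⁺]_out = 422, [Na⁺]_in = 23.0 mM.
E_new = (55.6/1)·log₁₀(422/23.0) = 55.60 · (1.2636) = 70.26 mV

70 mV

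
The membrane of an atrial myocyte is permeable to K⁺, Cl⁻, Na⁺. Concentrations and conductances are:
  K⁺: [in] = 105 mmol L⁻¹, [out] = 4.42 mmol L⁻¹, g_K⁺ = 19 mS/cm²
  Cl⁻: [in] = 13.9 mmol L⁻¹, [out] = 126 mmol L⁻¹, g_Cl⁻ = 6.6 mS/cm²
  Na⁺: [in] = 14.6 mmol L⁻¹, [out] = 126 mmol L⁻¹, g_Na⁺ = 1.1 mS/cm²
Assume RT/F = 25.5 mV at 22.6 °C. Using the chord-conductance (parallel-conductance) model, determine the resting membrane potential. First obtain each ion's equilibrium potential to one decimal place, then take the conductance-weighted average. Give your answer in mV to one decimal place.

E_K⁺ = (25.5/1)·ln(4.42/105) = -80.8 mV
E_Cl⁻ = (25.5/-1)·ln(126/13.9) = -56.2 mV
E_Na⁺ = (25.5/1)·ln(126/14.6) = 55.0 mV
Vm = (Σ gᵢEᵢ)/(Σ gᵢ) = (19·-80.8 + 6.6·-56.2 + 1.1·55.0) / (19 + 6.6 + 1.1)
= -1845.62 / 26.7 = -69.12 mV

-69.1 mV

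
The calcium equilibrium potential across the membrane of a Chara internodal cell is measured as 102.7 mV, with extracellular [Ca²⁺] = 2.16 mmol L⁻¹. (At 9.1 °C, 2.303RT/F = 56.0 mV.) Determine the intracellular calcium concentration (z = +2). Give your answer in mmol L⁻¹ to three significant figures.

0.000464 mmol L⁻¹

Nernst: E = (56.0/2) · log₁₀([out]/[in]), so log₁₀([out]/[in]) = 102.7 × 2 / 56.0 = 3.6679.
[out]/[in] = 10^(3.6679) = 4654.
[in] = 2.16 / 4654 = 0.0004641 mmol L⁻¹.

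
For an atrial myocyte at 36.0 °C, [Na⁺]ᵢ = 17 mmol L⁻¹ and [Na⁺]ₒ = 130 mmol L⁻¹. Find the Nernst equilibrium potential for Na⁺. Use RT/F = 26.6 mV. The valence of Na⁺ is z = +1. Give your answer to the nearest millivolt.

54 mV

E = (26.6/z) · ln([Na⁺]_out/[Na⁺]_in) with z = +1.
= (26.6/1) · ln(130/17) = 26.60 · ln(7.647)
= 26.60 · (2.0343) = 54.11 mV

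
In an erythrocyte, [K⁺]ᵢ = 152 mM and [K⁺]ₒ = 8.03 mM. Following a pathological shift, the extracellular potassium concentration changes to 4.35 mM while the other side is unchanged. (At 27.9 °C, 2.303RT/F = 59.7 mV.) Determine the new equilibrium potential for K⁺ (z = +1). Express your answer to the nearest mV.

-92 mV

After the shift: [K⁺]_out = 4.35, [K⁺]_in = 152 mM.
E_new = (59.7/1)·log₁₀(4.35/152) = 59.70 · (-1.5434) = -92.14 mV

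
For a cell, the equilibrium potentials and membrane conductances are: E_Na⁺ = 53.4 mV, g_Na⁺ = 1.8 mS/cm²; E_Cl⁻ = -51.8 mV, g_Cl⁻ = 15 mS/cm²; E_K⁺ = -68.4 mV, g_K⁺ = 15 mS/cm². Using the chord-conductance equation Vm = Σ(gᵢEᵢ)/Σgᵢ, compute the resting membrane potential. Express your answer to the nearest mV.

-54 mV

Σ gᵢEᵢ = 1.8·(53.4) + 15·(-51.8) + 15·(-68.4) = -1706.88
Σ gᵢ = 1.8 + 15 + 15 = 31.8
Vm = -1706.88 / 31.8 = -53.68 mV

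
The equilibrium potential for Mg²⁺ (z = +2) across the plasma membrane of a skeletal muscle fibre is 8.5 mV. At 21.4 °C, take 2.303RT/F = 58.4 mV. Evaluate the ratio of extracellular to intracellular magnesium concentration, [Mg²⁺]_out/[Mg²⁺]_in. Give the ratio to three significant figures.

log₁₀([out]/[in]) = E·z/(58.4) = 8.5 × 2 / 58.4 = 0.2911
[out]/[in] = 10^(0.2911) = 1.955

1.95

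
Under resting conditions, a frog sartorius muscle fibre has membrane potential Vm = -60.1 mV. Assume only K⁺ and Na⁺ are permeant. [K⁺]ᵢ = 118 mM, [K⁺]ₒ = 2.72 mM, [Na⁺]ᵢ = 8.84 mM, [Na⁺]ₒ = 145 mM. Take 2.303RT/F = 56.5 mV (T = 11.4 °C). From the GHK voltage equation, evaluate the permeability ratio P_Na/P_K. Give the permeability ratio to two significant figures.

0.052

Let α = P_Na/P_K. GHK: Vm = 56.5·log₁₀[(Kₒ + α·Naₒ)/(Kᵢ + α·Naᵢ)].
10^(Vm/56.5) = 10^(-60.1/56.5) = 0.086354
So 0.086354·(Kᵢ + α·Naᵢ) = Kₒ + α·Naₒ → α = (0.086354·118.0 − 2.72) / (145.0 − 0.086354·8.84)
α = (10.19 − 2.72) / (145.0 − 0.7634) = 7.47/144.2 = 0.05179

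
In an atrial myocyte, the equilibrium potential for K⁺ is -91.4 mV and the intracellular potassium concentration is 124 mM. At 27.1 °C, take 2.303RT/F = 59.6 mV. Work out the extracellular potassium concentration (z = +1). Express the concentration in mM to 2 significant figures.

Nernst: E = (59.6/1) · log₁₀([out]/[in]), so log₁₀([out]/[in]) = -91.4 × 1 / 59.6 = -1.5336.
[out]/[in] = 10^(-1.5336) = 0.02927.
[out] = 0.02927 × 124 = 3.63 mM.

3.6 mM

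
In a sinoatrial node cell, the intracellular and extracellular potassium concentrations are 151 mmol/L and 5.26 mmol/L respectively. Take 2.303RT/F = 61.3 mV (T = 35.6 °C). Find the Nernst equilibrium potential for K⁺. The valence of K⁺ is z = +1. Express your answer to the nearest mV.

-89 mV

E = (61.3/z) · log₁₀([K⁺]_out/[K⁺]_in) with z = +1.
= (61.3/1) · log₁₀(5.26/151) = 61.30 · log₁₀(0.03483)
= 61.30 · (-1.4580) = -89.37 mV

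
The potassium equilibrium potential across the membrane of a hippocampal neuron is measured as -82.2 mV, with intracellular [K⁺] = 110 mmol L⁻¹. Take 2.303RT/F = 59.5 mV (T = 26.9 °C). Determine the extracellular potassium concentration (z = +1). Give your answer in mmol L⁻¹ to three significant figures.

Nernst: E = (59.5/1) · log₁₀([out]/[in]), so log₁₀([out]/[in]) = -82.2 × 1 / 59.5 = -1.3815.
[out]/[in] = 10^(-1.3815) = 0.04154.
[out] = 0.04154 × 110 = 4.57 mmol L⁻¹.

4.57 mmol L⁻¹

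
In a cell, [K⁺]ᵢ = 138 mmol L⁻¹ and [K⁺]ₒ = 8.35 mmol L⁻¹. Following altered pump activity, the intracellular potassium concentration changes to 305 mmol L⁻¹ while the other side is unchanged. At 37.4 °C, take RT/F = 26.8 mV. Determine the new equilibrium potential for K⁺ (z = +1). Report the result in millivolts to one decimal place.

After the shift: [K⁺]_out = 8.35, [K⁺]_in = 305 mmol L⁻¹.
E_new = (26.8/1)·ln(8.35/305) = 26.80 · (-3.5981) = -96.43 mV

-96.4 mV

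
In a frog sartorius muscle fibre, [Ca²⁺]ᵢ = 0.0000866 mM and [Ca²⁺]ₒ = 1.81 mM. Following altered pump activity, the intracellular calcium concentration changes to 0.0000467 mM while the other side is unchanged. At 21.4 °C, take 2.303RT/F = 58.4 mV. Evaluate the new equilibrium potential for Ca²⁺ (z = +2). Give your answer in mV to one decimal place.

After the shift: [Ca²⁺]_out = 1.81, [Ca²⁺]_in = 0.0000467 mM.
E_new = (58.4/2)·log₁₀(1.81/0.0000467) = 29.20 · (4.5884) = 133.98 mV

134.0 mV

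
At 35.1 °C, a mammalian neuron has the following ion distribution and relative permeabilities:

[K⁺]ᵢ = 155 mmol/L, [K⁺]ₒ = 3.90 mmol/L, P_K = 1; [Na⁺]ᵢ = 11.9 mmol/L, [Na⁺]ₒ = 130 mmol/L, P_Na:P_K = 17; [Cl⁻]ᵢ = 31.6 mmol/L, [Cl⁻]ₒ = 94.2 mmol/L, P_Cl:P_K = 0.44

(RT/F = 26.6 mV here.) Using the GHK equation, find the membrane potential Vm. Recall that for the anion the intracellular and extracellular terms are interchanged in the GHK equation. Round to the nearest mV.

46 mV

Vm = 26.6 · ln[(Σ P·[cation]ₒ + Σ P·[anion]ᵢ) / (Σ P·[cation]ᵢ + Σ P·[anion]ₒ)]
Numerator = 1×3.90 + 17×130 + 0.44×31.6 = 2228
Denominator = 1×155 + 17×11.9 + 0.44×94.2 = 398.7
Vm = 26.6 · ln(5.587) = 26.6 × (1.7204) = 45.76 mV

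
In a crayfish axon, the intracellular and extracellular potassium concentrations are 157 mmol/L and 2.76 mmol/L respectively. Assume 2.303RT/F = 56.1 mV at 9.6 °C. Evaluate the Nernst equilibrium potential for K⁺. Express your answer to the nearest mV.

-98 mV

E = (56.1/z) · log₁₀([K⁺]_out/[K⁺]_in) with z = +1.
= (56.1/1) · log₁₀(2.76/157) = 56.10 · log₁₀(0.01758)
= 56.10 · (-1.7550) = -98.45 mV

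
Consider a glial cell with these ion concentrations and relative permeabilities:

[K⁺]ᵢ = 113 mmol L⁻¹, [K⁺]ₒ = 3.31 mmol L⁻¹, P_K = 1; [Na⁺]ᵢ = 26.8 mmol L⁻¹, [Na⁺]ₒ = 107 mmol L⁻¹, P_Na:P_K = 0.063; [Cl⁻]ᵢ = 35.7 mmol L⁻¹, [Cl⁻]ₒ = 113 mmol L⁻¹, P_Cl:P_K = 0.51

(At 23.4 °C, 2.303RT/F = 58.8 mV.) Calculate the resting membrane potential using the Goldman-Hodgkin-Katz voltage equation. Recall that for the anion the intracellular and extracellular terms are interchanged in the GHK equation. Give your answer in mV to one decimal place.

Vm = 58.8 · log₁₀[(Σ P·[cation]ₒ + Σ P·[anion]ᵢ) / (Σ P·[cation]ᵢ + Σ P·[anion]ₒ)]
Numerator = 1×3.31 + 0.063×107 + 0.51×35.7 = 28.26
Denominator = 1×113 + 0.063×26.8 + 0.51×113 = 172.3
Vm = 58.8 · log₁₀(0.16399) = 58.8 × (-0.7852) = -46.17 mV

-46.2 mV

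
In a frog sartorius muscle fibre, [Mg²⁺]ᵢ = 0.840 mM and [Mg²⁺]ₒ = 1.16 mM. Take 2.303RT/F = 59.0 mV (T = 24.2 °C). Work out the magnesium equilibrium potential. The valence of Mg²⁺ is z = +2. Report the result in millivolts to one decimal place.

4.1 mV

E = (59.0/z) · log₁₀([Mg²⁺]_out/[Mg²⁺]_in) with z = +2.
= (59.0/2) · log₁₀(1.16/0.840) = 29.50 · log₁₀(1.381)
= 29.50 · (0.1402) = 4.14 mV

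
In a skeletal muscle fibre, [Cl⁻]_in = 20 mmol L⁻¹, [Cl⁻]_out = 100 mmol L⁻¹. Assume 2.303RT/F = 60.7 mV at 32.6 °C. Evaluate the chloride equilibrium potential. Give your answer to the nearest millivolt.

-42 mV

E = (60.7/z) · log₁₀([Cl⁻]_out/[Cl⁻]_in) with z = -1.
For an anion, dividing by z = -1 reverses the sign.
= (60.7/-1) · log₁₀(100/20) = -60.70 · log₁₀(5)
= -60.70 · (0.6990) = -42.43 mV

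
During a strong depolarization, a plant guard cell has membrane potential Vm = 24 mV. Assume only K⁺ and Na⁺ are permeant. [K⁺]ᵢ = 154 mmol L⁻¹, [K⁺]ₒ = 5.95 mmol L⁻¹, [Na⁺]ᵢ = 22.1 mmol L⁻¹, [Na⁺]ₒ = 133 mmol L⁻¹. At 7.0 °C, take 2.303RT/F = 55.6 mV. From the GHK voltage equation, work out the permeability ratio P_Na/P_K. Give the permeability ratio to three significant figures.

5.60

Let α = P_Na/P_K. GHK: Vm = 55.6·log₁₀[(Kₒ + α·Naₒ)/(Kᵢ + α·Naᵢ)].
10^(Vm/55.6) = 10^(24.0/55.6) = 2.7018
So 2.7018·(Kᵢ + α·Naᵢ) = Kₒ + α·Naₒ → α = (2.7018·154.0 − 5.95) / (133.0 − 2.7018·22.1)
α = (416.1 − 5.95) / (133.0 − 59.71) = 410.1/73.29 = 5.596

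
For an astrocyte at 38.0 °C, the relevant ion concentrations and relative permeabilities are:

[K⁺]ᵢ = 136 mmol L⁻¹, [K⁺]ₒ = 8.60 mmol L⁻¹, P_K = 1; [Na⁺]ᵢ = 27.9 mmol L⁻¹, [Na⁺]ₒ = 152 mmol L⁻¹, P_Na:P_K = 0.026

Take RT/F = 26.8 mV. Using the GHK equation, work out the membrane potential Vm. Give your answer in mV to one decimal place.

-64.0 mV

Vm = 26.8 · ln[(Σ P·[cation]ₒ + Σ P·[anion]ᵢ) / (Σ P·[cation]ᵢ + Σ P·[anion]ₒ)]
Numerator = 1×8.60 + 0.026×152 = 12.55
Denominator = 1×136 + 0.026×27.9 = 136.7
Vm = 26.8 · ln(0.091804) = 26.8 × (-2.3881) = -64.00 mV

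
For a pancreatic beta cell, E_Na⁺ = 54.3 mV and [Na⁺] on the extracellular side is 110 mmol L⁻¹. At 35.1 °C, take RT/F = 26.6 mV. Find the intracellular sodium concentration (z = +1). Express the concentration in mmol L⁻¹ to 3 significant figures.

14.3 mmol L⁻¹

Nernst: E = (26.6/1) · ln([out]/[in]), so ln([out]/[in]) = 54.3 × 1 / 26.6 = 2.0414.
[out]/[in] = e^(2.0414) = 7.701.
[in] = 110 / 7.701 = 14.28 mmol L⁻¹.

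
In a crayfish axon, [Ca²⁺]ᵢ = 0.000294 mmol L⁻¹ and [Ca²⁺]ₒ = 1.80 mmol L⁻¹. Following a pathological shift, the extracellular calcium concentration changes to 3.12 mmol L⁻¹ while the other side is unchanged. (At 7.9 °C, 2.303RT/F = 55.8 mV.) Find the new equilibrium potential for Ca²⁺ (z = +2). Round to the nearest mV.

After the shift: [Ca²⁺]_out = 3.12, [Ca²⁺]_in = 0.000294 mmol L⁻¹.
E_new = (55.8/2)·log₁₀(3.12/0.000294) = 27.90 · (4.0258) = 112.32 mV

112 mV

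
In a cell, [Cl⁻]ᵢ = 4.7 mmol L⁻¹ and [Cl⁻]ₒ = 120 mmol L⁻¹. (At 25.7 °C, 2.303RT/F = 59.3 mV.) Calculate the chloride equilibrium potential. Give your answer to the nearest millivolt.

E = (59.3/z) · log₁₀([Cl⁻]_out/[Cl⁻]_in) with z = -1.
For an anion, dividing by z = -1 reverses the sign.
= (59.3/-1) · log₁₀(120/4.7) = -59.30 · log₁₀(25.53)
= -59.30 · (1.4071) = -83.44 mV

-83 mV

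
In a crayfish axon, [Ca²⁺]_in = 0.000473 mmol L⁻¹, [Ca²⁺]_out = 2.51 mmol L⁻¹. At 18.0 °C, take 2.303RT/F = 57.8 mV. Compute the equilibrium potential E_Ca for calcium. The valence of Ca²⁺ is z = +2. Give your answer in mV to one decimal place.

E = (57.8/z) · log₁₀([Ca²⁺]_out/[Ca²⁺]_in) with z = +2.
= (57.8/2) · log₁₀(2.51/0.000473) = 28.90 · log₁₀(5307)
= 28.90 · (3.7248) = 107.65 mV

107.6 mV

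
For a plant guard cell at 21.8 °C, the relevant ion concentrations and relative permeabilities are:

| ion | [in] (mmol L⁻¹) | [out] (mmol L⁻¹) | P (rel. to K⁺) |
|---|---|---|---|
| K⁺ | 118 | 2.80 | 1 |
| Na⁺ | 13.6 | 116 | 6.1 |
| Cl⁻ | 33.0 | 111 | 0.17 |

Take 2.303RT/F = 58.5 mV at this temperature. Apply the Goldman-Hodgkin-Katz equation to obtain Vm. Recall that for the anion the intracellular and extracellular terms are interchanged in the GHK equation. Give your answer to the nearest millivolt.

Vm = 58.5 · log₁₀[(Σ P·[cation]ₒ + Σ P·[anion]ᵢ) / (Σ P·[cation]ᵢ + Σ P·[anion]ₒ)]
Numerator = 1×2.80 + 6.1×116 + 0.17×33.0 = 716
Denominator = 1×118 + 6.1×13.6 + 0.17×111 = 219.8
Vm = 58.5 · log₁₀(3.2571) = 58.5 × (0.5128) = 30.00 mV

30 mV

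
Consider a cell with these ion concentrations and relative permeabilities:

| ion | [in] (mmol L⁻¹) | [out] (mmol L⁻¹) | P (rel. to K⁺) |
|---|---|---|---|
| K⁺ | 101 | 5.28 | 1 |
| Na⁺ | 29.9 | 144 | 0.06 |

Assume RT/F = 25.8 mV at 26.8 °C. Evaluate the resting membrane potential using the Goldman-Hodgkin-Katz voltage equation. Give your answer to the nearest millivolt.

Vm = 25.8 · ln[(Σ P·[cation]ₒ + Σ P·[anion]ᵢ) / (Σ P·[cation]ᵢ + Σ P·[anion]ₒ)]
Numerator = 1×5.28 + 0.06×144 = 13.92
Denominator = 1×101 + 0.06×29.9 = 102.8
Vm = 25.8 · ln(0.13542) = 25.8 × (-1.9994) = -51.58 mV

-52 mV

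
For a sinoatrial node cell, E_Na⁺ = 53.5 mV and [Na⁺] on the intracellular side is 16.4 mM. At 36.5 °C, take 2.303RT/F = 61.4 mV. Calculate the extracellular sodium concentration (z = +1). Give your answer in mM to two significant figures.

120 mM

Nernst: E = (61.4/1) · log₁₀([out]/[in]), so log₁₀([out]/[in]) = 53.5 × 1 / 61.4 = 0.8713.
[out]/[in] = 10^(0.8713) = 7.436.
[out] = 7.436 × 16.4 = 121.9 mM.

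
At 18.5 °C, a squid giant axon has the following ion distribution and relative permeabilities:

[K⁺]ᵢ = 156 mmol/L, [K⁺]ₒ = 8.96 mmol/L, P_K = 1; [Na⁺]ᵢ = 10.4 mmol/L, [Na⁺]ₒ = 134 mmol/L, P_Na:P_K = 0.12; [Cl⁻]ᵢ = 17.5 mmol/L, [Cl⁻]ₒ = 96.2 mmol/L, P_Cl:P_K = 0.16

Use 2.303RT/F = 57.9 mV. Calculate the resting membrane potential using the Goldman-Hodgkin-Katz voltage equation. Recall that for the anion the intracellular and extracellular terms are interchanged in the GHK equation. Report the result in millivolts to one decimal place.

Vm = 57.9 · log₁₀[(Σ P·[cation]ₒ + Σ P·[anion]ᵢ) / (Σ P·[cation]ᵢ + Σ P·[anion]ₒ)]
Numerator = 1×8.96 + 0.12×134 + 0.16×17.5 = 27.84
Denominator = 1×156 + 0.12×10.4 + 0.16×96.2 = 172.6
Vm = 57.9 · log₁₀(0.16126) = 57.9 × (-0.7925) = -45.88 mV

-45.9 mV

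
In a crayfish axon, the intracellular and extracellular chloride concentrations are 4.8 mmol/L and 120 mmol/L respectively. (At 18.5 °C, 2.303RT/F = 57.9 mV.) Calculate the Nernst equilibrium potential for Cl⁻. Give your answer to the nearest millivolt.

-81 mV

E = (57.9/z) · log₁₀([Cl⁻]_out/[Cl⁻]_in) with z = -1.
For an anion, dividing by z = -1 reverses the sign.
= (57.9/-1) · log₁₀(120/4.8) = -57.90 · log₁₀(25)
= -57.90 · (1.3979) = -80.94 mV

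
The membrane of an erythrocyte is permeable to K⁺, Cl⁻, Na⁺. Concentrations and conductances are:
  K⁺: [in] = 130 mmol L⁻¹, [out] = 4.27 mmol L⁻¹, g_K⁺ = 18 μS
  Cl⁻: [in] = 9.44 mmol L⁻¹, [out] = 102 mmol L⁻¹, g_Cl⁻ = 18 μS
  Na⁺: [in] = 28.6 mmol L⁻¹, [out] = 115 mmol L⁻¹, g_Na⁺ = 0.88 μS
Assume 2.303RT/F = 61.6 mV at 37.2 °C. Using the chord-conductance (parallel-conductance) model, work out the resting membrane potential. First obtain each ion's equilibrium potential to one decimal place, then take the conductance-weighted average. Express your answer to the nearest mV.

E_K⁺ = (61.6/1)·log₁₀(4.27/130) = -91.4 mV
E_Cl⁻ = (61.6/-1)·log₁₀(102/9.44) = -63.7 mV
E_Na⁺ = (61.6/1)·log₁₀(115/28.6) = 37.2 mV
Vm = (Σ gᵢEᵢ)/(Σ gᵢ) = (18·-91.4 + 18·-63.7 + 0.88·37.2) / (18 + 18 + 0.88)
= -2759.06 / 36.88 = -74.81 mV

-75 mV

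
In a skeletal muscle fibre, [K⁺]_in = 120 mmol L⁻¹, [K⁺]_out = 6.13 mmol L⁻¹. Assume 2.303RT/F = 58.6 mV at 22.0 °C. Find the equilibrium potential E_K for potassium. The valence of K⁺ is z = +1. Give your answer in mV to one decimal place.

E = (58.6/z) · log₁₀([K⁺]_out/[K⁺]_in) with z = +1.
= (58.6/1) · log₁₀(6.13/120) = 58.60 · log₁₀(0.05108)
= 58.60 · (-1.2917) = -75.69 mV

-75.7 mV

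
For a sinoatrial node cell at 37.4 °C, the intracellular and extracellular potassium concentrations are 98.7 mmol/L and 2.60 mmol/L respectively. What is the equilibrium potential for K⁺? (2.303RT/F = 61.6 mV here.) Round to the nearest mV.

-97 mV

E = (61.6/z) · log₁₀([K⁺]_out/[K⁺]_in) with z = +1.
= (61.6/1) · log₁₀(2.60/98.7) = 61.60 · log₁₀(0.02634)
= 61.60 · (-1.5793) = -97.29 mV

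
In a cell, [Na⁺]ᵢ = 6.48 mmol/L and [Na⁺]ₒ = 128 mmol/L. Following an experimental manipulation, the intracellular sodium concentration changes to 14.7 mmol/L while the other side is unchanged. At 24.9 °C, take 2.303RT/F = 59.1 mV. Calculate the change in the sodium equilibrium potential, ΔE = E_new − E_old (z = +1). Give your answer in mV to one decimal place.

E_old = (59.1/1)·log₁₀(128/6.48) = 76.57 mV
E_new = (59.1/1)·log₁₀(128/14.7) = 55.55 mV
ΔE = 55.55 − (76.57) = -21.02 mV

-21.0 mV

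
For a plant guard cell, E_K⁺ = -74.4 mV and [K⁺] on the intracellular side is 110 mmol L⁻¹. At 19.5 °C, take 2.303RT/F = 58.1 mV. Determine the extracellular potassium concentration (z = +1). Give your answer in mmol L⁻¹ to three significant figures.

Nernst: E = (58.1/1) · log₁₀([out]/[in]), so log₁₀([out]/[in]) = -74.4 × 1 / 58.1 = -1.2806.
[out]/[in] = 10^(-1.2806) = 0.05241.
[out] = 0.05241 × 110 = 5.766 mmol L⁻¹.

5.77 mmol L⁻¹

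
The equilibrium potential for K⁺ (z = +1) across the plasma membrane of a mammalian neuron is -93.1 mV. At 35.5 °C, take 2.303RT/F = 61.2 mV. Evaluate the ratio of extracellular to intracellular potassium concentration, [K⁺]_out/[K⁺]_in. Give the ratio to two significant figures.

0.030

log₁₀([out]/[in]) = E·z/(61.2) = -93.1 × 1 / 61.2 = -1.5212
[out]/[in] = 10^(-1.5212) = 0.03011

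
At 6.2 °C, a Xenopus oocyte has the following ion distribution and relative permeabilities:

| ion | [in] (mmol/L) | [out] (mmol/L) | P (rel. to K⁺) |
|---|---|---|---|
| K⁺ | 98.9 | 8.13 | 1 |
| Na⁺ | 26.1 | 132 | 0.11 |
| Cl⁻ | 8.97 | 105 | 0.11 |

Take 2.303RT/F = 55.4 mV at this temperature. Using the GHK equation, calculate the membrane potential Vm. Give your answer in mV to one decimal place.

-37.7 mV

Vm = 55.4 · log₁₀[(Σ P·[cation]ₒ + Σ P·[anion]ᵢ) / (Σ P·[cation]ᵢ + Σ P·[anion]ₒ)]
Numerator = 1×8.13 + 0.11×132 + 0.11×8.97 = 23.64
Denominator = 1×98.9 + 0.11×26.1 + 0.11×105 = 113.3
Vm = 55.4 · log₁₀(0.20858) = 55.4 × (-0.6807) = -37.71 mV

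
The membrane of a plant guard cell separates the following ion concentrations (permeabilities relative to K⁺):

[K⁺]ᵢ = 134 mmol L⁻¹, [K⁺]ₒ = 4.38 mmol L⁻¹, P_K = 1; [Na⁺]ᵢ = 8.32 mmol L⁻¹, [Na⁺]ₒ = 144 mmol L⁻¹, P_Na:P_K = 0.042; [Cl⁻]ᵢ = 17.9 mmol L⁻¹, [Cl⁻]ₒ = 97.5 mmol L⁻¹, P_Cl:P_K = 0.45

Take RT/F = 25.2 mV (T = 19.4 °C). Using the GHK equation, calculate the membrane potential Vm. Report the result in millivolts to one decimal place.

Vm = 25.2 · ln[(Σ P·[cation]ₒ + Σ P·[anion]ᵢ) / (Σ P·[cation]ᵢ + Σ P·[anion]ₒ)]
Numerator = 1×4.38 + 0.042×144 + 0.45×17.9 = 18.48
Denominator = 1×134 + 0.042×8.32 + 0.45×97.5 = 178.2
Vm = 25.2 · ln(0.10371) = 25.2 × (-2.2662) = -57.11 mV

-57.1 mV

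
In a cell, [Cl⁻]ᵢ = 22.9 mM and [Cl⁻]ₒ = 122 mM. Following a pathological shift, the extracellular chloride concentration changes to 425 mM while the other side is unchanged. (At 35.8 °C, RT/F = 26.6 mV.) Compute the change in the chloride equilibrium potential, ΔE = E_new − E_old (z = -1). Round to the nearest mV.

E_old = (26.6/-1)·ln(122/22.9) = -44.50 mV
E_new = (26.6/-1)·ln(425/22.9) = -77.70 mV
ΔE = -77.70 − (-44.50) = -33.20 mV

-33 mV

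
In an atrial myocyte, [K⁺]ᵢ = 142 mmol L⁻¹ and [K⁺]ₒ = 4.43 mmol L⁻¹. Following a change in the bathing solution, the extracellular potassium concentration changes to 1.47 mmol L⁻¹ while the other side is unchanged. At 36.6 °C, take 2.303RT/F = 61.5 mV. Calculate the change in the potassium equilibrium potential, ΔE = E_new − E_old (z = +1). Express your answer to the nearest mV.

E_old = (61.5/1)·log₁₀(4.43/142) = -92.61 mV
E_new = (61.5/1)·log₁₀(1.47/142) = -122.08 mV
ΔE = -122.08 − (-92.61) = -29.46 mV

-29 mV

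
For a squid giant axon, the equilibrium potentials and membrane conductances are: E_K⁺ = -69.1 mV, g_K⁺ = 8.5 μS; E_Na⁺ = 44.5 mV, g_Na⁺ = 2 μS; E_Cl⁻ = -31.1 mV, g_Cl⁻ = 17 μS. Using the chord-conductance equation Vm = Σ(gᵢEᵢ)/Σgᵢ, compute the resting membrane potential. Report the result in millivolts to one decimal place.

Σ gᵢEᵢ = 8.5·(-69.1) + 2·(44.5) + 17·(-31.1) = -1027.05
Σ gᵢ = 8.5 + 2 + 17 = 27.5
Vm = -1027.05 / 27.5 = -37.35 mV

-37.3 mV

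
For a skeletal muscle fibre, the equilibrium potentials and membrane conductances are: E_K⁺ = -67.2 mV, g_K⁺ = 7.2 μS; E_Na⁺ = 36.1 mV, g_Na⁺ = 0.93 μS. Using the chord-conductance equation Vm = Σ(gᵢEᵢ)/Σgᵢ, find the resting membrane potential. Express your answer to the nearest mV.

Σ gᵢEᵢ = 7.2·(-67.2) + 0.93·(36.1) = -450.27
Σ gᵢ = 7.2 + 0.93 = 8.13
Vm = -450.27 / 8.13 = -55.38 mV

-55 mV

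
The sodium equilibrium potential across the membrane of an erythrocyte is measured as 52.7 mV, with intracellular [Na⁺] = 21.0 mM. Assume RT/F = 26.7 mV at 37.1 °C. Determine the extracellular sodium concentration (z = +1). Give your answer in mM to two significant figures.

150 mM

Nernst: E = (26.7/1) · ln([out]/[in]), so ln([out]/[in]) = 52.7 × 1 / 26.7 = 1.9738.
[out]/[in] = e^(1.9738) = 7.198.
[out] = 7.198 × 21.0 = 151.2 mM.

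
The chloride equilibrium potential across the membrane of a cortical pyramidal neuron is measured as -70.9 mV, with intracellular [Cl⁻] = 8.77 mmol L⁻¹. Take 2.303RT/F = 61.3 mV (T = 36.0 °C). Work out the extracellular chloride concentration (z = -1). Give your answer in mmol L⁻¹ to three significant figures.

126 mmol L⁻¹

Nernst: E = (61.3/-1) · log₁₀([out]/[in]), so log₁₀([out]/[in]) = -70.9 × -1 / 61.3 = 1.1566.
[out]/[in] = 10^(1.1566) = 14.34.
[out] = 14.34 × 8.77 = 125.8 mmol L⁻¹.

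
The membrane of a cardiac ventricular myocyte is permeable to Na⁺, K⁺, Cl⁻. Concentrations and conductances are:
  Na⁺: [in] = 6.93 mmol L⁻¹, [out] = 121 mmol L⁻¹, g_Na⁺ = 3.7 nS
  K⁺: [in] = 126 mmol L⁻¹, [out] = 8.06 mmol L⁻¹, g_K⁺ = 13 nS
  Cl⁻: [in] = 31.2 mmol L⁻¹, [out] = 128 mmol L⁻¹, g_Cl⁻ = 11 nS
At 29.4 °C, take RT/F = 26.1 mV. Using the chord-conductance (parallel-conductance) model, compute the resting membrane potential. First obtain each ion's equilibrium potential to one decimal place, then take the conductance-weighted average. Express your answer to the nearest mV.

E_Na⁺ = (26.1/1)·ln(121/6.93) = 74.6 mV
E_K⁺ = (26.1/1)·ln(8.06/126) = -71.8 mV
E_Cl⁻ = (26.1/-1)·ln(128/31.2) = -36.8 mV
Vm = (Σ gᵢEᵢ)/(Σ gᵢ) = (3.7·74.6 + 13·-71.8 + 11·-36.8) / (3.7 + 13 + 11)
= -1062.18 / 27.7 = -38.35 mV

-38 mV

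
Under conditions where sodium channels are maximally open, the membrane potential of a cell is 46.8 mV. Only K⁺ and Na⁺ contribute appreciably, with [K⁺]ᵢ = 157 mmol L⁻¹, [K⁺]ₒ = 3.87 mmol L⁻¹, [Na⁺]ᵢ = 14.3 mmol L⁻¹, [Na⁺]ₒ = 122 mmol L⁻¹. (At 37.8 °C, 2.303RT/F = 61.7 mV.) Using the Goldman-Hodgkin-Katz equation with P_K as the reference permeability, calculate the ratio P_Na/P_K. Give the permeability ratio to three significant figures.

22.4

Let α = P_Na/P_K. GHK: Vm = 61.7·log₁₀[(Kₒ + α·Naₒ)/(Kᵢ + α·Naᵢ)].
10^(Vm/61.7) = 10^(46.8/61.7) = 5.7347
So 5.7347·(Kᵢ + α·Naᵢ) = Kₒ + α·Naₒ → α = (5.7347·157.0 − 3.87) / (122.0 − 5.7347·14.3)
α = (900.3 − 3.87) / (122.0 − 82.01) = 896.5/39.99 = 22.42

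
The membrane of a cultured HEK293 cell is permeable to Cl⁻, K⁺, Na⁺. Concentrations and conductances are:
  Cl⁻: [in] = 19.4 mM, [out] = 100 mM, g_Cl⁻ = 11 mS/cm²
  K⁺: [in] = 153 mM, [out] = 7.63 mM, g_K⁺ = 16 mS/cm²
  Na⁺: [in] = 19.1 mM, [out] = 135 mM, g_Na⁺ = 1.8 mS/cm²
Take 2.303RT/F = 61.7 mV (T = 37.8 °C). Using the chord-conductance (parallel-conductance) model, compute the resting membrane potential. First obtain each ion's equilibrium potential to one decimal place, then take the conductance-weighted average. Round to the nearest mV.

-58 mV

E_Cl⁻ = (61.7/-1)·log₁₀(100/19.4) = -43.9 mV
E_K⁺ = (61.7/1)·log₁₀(7.63/153) = -80.3 mV
E_Na⁺ = (61.7/1)·log₁₀(135/19.1) = 52.4 mV
Vm = (Σ gᵢEᵢ)/(Σ gᵢ) = (11·-43.9 + 16·-80.3 + 1.8·52.4) / (11 + 16 + 1.8)
= -1673.38 / 28.8 = -58.10 mV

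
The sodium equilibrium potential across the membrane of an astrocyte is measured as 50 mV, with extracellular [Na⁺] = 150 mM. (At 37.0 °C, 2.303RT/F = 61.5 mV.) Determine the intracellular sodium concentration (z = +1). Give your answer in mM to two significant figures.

Nernst: E = (61.5/1) · log₁₀([out]/[in]), so log₁₀([out]/[in]) = 50.0 × 1 / 61.5 = 0.8130.
[out]/[in] = 10^(0.8130) = 6.501.
[in] = 150 / 6.501 = 23.07 mM.

23 mM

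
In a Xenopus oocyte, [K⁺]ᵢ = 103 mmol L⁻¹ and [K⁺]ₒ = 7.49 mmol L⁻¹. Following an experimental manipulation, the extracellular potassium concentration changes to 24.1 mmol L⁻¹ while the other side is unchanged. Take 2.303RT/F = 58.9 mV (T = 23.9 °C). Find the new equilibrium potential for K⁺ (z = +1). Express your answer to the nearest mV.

-37 mV

After the shift: [K⁺]_out = 24.1, [K⁺]_in = 103 mmol L⁻¹.
E_new = (58.9/1)·log₁₀(24.1/103) = 58.90 · (-0.6308) = -37.16 mV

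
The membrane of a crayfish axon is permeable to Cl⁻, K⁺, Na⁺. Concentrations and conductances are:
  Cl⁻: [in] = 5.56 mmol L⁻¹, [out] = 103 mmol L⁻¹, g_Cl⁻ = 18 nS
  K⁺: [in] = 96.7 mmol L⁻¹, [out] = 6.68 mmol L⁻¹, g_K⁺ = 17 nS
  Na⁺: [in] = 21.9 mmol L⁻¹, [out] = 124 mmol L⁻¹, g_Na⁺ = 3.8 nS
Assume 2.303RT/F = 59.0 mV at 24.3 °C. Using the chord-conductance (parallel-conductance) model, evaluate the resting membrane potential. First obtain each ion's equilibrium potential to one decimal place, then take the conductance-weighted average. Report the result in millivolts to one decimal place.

-60.4 mV

E_Cl⁻ = (59.0/-1)·log₁₀(103/5.56) = -74.8 mV
E_K⁺ = (59.0/1)·log₁₀(6.68/96.7) = -68.5 mV
E_Na⁺ = (59.0/1)·log₁₀(124/21.9) = 44.4 mV
Vm = (Σ gᵢEᵢ)/(Σ gᵢ) = (18·-74.8 + 17·-68.5 + 3.8·44.4) / (18 + 17 + 3.8)
= -2342.18 / 38.8 = -60.37 mV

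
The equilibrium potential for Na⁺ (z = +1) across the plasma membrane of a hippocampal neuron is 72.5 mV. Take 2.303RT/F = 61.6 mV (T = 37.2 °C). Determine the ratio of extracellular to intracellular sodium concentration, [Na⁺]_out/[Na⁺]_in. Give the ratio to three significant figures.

log₁₀([out]/[in]) = E·z/(61.6) = 72.5 × 1 / 61.6 = 1.1769
[out]/[in] = 10^(1.1769) = 15.03

15.0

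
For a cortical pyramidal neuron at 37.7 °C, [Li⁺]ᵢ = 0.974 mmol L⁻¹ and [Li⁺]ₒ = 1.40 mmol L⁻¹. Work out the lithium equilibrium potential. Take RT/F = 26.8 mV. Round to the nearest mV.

10 mV

E = (26.8/z) · ln([Li⁺]_out/[Li⁺]_in) with z = +1.
= (26.8/1) · ln(1.40/0.974) = 26.80 · ln(1.437)
= 26.80 · (0.3628) = 9.72 mV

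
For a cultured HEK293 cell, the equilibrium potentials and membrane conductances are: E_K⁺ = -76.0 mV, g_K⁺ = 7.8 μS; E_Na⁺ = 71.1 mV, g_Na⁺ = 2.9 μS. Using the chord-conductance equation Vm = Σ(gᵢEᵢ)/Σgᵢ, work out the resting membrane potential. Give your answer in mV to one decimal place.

Σ gᵢEᵢ = 7.8·(-76.0) + 2.9·(71.1) = -386.61
Σ gᵢ = 7.8 + 2.9 = 10.7
Vm = -386.61 / 10.7 = -36.13 mV

-36.1 mV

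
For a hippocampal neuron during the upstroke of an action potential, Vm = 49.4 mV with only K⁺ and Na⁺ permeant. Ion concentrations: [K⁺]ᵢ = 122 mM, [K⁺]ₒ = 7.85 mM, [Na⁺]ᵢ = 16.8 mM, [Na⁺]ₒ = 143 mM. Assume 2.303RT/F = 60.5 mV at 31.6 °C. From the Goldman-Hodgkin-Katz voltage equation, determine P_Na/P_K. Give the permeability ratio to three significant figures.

Let α = P_Na/P_K. GHK: Vm = 60.5·log₁₀[(Kₒ + α·Naₒ)/(Kᵢ + α·Naᵢ)].
10^(Vm/60.5) = 10^(49.4/60.5) = 6.5543
So 6.5543·(Kᵢ + α·Naᵢ) = Kₒ + α·Naₒ → α = (6.5543·122.0 − 7.85) / (143.0 − 6.5543·16.8)
α = (799.6 − 7.85) / (143.0 − 110.1) = 791.8/32.89 = 24.08

24.1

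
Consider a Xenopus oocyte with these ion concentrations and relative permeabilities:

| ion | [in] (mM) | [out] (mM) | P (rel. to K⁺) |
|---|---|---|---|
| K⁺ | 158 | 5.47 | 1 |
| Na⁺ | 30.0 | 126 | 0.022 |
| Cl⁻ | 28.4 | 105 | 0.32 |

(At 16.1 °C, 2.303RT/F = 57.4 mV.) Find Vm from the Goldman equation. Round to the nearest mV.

Vm = 57.4 · log₁₀[(Σ P·[cation]ₒ + Σ P·[anion]ᵢ) / (Σ P·[cation]ᵢ + Σ P·[anion]ₒ)]
Numerator = 1×5.47 + 0.022×126 + 0.32×28.4 = 17.33
Denominator = 1×158 + 0.022×30.0 + 0.32×105 = 192.3
Vm = 57.4 · log₁₀(0.090138) = 57.4 × (-1.0451) = -59.99 mV

-60 mV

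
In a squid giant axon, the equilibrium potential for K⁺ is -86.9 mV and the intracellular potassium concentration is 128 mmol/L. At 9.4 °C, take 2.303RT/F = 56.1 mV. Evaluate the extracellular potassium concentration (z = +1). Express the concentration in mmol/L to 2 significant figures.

3.6 mmol/L

Nernst: E = (56.1/1) · log₁₀([out]/[in]), so log₁₀([out]/[in]) = -86.9 × 1 / 56.1 = -1.5490.
[out]/[in] = 10^(-1.5490) = 0.02825.
[out] = 0.02825 × 128 = 3.616 mmol/L.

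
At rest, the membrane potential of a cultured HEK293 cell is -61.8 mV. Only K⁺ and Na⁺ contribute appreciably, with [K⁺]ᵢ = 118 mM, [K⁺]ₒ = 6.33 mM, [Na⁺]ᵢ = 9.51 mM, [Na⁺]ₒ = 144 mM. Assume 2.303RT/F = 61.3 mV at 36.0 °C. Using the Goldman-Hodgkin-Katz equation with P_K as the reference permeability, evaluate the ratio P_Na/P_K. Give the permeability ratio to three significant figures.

0.0367

Let α = P_Na/P_K. GHK: Vm = 61.3·log₁₀[(Kₒ + α·Naₒ)/(Kᵢ + α·Naᵢ)].
10^(Vm/61.3) = 10^(-61.8/61.3) = 0.098139
So 0.098139·(Kᵢ + α·Naᵢ) = Kₒ + α·Naₒ → α = (0.098139·118.0 − 6.33) / (144.0 − 0.098139·9.51)
α = (11.58 − 6.33) / (144.0 − 0.9333) = 5.25/143.1 = 0.0367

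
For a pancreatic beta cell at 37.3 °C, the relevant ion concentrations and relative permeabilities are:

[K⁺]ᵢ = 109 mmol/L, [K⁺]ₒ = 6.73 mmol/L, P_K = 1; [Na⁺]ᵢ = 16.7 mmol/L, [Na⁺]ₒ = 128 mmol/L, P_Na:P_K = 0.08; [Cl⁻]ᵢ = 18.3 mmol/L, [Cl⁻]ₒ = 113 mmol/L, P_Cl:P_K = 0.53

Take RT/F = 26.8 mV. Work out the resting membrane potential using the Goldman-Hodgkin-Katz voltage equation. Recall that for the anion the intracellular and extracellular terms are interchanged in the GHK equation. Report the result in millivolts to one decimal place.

Vm = 26.8 · ln[(Σ P·[cation]ₒ + Σ P·[anion]ᵢ) / (Σ P·[cation]ᵢ + Σ P·[anion]ₒ)]
Numerator = 1×6.73 + 0.08×128 + 0.53×18.3 = 26.67
Denominator = 1×109 + 0.08×16.7 + 0.53×113 = 170.2
Vm = 26.8 · ln(0.15667) = 26.8 × (-1.8536) = -49.68 mV

-49.7 mV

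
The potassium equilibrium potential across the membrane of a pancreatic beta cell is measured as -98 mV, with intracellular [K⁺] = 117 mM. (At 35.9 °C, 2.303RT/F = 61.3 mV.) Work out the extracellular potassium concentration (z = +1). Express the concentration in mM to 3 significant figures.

Nernst: E = (61.3/1) · log₁₀([out]/[in]), so log₁₀([out]/[in]) = -98.0 × 1 / 61.3 = -1.5987.
[out]/[in] = 10^(-1.5987) = 0.02519.
[out] = 0.02519 × 117 = 2.948 mM.

2.95 mM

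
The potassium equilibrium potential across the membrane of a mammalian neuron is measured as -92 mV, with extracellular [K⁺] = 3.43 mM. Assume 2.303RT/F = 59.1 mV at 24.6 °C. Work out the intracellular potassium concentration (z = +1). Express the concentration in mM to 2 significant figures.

Nernst: E = (59.1/1) · log₁₀([out]/[in]), so log₁₀([out]/[in]) = -92.0 × 1 / 59.1 = -1.5567.
[out]/[in] = 10^(-1.5567) = 0.02775.
[in] = 3.43 / 0.02775 = 123.6 mM.

120 mM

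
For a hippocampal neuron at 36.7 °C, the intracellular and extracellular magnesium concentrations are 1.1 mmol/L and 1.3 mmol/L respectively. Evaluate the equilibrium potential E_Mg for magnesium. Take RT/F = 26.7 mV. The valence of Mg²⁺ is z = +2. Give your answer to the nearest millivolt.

2 mV

E = (26.7/z) · ln([Mg²⁺]_out/[Mg²⁺]_in) with z = +2.
= (26.7/2) · ln(1.3/1.1) = 13.35 · ln(1.182)
= 13.35 · (0.1671) = 2.23 mV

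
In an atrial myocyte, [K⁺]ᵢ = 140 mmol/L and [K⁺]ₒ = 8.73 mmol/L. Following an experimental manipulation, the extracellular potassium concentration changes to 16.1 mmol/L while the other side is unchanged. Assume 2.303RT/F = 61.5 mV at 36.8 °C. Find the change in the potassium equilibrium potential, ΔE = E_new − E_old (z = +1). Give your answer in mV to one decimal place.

16.3 mV

E_old = (61.5/1)·log₁₀(8.73/140) = -74.11 mV
E_new = (61.5/1)·log₁₀(16.1/140) = -57.77 mV
ΔE = -57.77 − (-74.11) = 16.35 mV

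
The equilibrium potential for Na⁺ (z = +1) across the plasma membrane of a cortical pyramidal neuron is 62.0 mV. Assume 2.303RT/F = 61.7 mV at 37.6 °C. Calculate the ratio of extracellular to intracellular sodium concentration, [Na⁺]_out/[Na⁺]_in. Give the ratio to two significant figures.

10

log₁₀([out]/[in]) = E·z/(61.7) = 62.0 × 1 / 61.7 = 1.0049
[out]/[in] = 10^(1.0049) = 10.11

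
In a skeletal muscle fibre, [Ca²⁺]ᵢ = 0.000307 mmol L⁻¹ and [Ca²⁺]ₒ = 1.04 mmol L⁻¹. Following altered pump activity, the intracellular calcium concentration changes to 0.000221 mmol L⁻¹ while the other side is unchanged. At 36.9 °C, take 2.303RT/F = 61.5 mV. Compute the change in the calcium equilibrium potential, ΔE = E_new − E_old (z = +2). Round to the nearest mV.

4 mV

E_old = (61.5/2)·log₁₀(1.04/0.000307) = 108.54 mV
E_new = (61.5/2)·log₁₀(1.04/0.000221) = 112.93 mV
ΔE = 112.93 − (108.54) = 4.39 mV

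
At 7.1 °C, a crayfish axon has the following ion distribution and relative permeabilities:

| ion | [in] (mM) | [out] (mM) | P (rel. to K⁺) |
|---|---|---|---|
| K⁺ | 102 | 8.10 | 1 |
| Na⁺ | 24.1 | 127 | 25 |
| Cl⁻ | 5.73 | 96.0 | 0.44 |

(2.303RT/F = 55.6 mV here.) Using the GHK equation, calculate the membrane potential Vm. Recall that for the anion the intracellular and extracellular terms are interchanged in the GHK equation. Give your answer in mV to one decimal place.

Vm = 55.6 · log₁₀[(Σ P·[cation]ₒ + Σ P·[anion]ᵢ) / (Σ P·[cation]ᵢ + Σ P·[anion]ₒ)]
Numerator = 1×8.10 + 25×127 + 0.44×5.73 = 3186
Denominator = 1×102 + 25×24.1 + 0.44×96.0 = 746.7
Vm = 55.6 · log₁₀(4.266) = 55.6 × (0.6300) = 35.03 mV

35.0 mV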